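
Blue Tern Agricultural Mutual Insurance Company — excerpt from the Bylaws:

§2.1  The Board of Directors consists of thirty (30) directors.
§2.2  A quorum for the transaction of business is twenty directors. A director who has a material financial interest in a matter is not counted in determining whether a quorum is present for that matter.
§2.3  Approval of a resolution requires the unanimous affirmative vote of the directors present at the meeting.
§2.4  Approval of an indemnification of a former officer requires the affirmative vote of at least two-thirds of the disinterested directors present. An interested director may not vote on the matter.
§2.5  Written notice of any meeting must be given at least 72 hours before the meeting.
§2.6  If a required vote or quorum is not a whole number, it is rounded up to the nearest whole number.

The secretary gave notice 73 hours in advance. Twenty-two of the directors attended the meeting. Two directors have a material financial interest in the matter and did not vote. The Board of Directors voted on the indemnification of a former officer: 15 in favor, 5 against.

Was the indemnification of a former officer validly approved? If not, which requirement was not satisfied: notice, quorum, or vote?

Notice: 73 hours given; 72 required (73 ≥ 72). Satisfied.
Quorum: 22 present, but the 2 interested directors do not count, leaving 20. Quorum is 20. Satisfied.
Vote: the indemnification of a former officer requires two-thirds of the disinterested directors present (22 − 2 = 20). 2/3 of 20 = 13.33, rounded up to 14, so 14 affirmative votes are needed; 15 voted in favor. Satisfied.

Valid — all requirements satisfied.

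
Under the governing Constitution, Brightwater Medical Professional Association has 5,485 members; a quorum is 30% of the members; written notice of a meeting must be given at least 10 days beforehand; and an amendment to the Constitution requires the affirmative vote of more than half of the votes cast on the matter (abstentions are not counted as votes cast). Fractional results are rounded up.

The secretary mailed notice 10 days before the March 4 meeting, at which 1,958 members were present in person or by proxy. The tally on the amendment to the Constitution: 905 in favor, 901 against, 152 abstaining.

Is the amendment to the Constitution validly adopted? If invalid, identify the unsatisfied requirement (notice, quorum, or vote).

Valid — all requirements satisfied.

Notice: 10 days given; 10 required. Satisfied.
Quorum: 30% of 5,485 = 1,645.50, rounded up to 1,646; 1,958 present. Satisfied.
Vote: requires a majority of the votes cast (1,958 − 152 abstaining = 1,806); a majority of 1806 is 904, so 904 needed; 905 in favor. Satisfied.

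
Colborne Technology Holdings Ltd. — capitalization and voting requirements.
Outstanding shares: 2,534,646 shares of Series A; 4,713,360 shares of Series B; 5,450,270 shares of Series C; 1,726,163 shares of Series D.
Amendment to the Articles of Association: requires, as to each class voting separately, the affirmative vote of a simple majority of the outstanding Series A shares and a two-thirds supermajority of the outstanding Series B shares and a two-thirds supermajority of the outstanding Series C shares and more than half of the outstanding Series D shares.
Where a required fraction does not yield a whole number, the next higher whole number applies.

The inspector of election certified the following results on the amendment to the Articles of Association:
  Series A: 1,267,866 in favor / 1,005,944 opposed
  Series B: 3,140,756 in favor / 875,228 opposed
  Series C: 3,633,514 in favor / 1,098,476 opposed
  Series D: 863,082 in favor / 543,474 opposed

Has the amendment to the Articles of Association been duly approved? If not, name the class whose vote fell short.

Series A: a majority of 2534646 is 1267324; 1,267,324 required, 1,267,866 in favor — approved.
Series B: 2/3 of 4713360 = 3142240; 3,142,240 required, 3,140,756 in favor — not approved.
Series C: 2/3 of 5450270 = 3633513.33, rounded up to 3633514; 3,633,514 required, 3,633,514 in favor — approved.
Series D: a majority of 1726163 is 863082; 863,082 required, 863,082 in favor — approved.

Not approved — the Series B shares did not give the required vote.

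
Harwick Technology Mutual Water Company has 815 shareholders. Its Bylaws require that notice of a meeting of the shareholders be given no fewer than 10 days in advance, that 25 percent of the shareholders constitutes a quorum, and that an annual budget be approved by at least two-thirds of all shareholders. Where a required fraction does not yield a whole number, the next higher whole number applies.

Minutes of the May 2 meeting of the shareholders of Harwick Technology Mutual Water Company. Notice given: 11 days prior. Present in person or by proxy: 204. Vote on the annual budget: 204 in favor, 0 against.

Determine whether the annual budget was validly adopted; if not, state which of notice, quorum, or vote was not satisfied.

Invalid — vote requirement not satisfied.

Notice: 11 days given; 10 required. Satisfied.
Quorum: 25% of 815 = 203.75, rounded up to 204; 204 present. Satisfied.
Vote: requires two-thirds of all shareholders (815); 2/3 of 815 = 543.33, rounded up to 544, so 544 needed; 204 in favor. Not satisfied.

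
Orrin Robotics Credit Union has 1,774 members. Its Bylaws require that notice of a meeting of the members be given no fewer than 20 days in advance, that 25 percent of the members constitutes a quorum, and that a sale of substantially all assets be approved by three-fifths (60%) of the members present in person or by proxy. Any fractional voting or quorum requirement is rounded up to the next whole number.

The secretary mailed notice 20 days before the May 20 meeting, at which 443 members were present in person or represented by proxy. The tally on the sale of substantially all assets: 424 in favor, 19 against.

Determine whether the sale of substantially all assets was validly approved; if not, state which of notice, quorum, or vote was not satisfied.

Notice: 20 days given; 20 required. Satisfied.
Quorum: 25% of 1,774 = 443.50, rounded up to 444; 443 present. Not satisfied.
Vote: requires three-fifths of those present (443); 3/5 of 443 = 265.80, rounded up to 266, so 266 needed; 424 in favor. Satisfied.

Invalid — quorum requirement not satisfied.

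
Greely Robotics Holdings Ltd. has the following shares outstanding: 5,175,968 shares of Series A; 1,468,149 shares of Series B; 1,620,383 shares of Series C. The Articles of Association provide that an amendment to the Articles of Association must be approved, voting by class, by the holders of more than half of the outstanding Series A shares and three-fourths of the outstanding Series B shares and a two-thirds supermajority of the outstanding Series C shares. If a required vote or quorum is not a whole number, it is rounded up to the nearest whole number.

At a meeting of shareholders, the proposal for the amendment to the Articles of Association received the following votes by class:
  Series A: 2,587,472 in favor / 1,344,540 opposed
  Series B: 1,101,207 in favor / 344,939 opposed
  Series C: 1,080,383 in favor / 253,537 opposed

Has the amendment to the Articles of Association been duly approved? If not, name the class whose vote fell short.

Series A: a majority of 5175968 is 2587985; 2,587,985 required, 2,587,472 in favor — not approved.
Series B: 3/4 of 1468149 = 1101111.75, rounded up to 1101112; 1,101,112 required, 1,101,207 in favor — approved.
Series C: 2/3 of 1620383 = 1080255.33, rounded up to 1080256; 1,080,256 required, 1,080,383 in favor — approved.

Not approved — the Series A shares did not give the required vote.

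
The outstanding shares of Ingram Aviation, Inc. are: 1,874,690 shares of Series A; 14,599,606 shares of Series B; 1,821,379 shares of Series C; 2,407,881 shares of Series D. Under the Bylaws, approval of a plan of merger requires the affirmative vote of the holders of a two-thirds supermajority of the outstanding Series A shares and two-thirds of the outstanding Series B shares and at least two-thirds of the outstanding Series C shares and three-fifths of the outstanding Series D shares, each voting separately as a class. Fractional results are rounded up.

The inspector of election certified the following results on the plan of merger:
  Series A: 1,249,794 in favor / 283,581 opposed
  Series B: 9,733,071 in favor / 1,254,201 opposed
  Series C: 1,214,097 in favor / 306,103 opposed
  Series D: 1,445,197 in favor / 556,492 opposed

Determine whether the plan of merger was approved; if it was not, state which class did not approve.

Series A: 2/3 of 1874690 = 1249793.33, rounded up to 1249794; 1,249,794 required, 1,249,794 in favor — approved.
Series B: 2/3 of 14599606 = 9733070.67, rounded up to 9733071; 9,733,071 required, 9,733,071 in favor — approved.
Series C: 2/3 of 1821379 = 1214252.67, rounded up to 1214253; 1,214,253 required, 1,214,097 in favor — not approved.
Series D: 3/5 of 2407881 = 1444728.60, rounded up to 1444729; 1,444,729 required, 1,445,197 in favor — approved.

Not approved — the Series C shares did not give the required vote.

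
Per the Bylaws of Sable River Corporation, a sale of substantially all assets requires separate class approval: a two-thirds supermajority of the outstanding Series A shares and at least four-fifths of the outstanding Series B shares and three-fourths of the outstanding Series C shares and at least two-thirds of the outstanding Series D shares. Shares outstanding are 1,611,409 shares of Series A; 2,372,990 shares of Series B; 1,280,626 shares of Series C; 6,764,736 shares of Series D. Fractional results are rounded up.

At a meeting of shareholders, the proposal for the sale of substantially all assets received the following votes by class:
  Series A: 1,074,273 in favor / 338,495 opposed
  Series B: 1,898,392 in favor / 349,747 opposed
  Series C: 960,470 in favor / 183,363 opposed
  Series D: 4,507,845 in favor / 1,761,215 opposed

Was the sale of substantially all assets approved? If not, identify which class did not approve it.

Not approved — the Series D shares did not give the required vote.

Series A: 2/3 of 1611409 = 1074272.67, rounded up to 1074273; 1,074,273 required, 1,074,273 in favor — approved.
Series B: 4/5 of 2372990 = 1898392; 1,898,392 required, 1,898,392 in favor — approved.
Series C: 3/4 of 1280626 = 960469.50, rounded up to 960470; 960,470 required, 960,470 in favor — approved.
Series D: 2/3 of 6764736 = 4509824; 4,509,824 required, 4,507,845 in favor — not approved.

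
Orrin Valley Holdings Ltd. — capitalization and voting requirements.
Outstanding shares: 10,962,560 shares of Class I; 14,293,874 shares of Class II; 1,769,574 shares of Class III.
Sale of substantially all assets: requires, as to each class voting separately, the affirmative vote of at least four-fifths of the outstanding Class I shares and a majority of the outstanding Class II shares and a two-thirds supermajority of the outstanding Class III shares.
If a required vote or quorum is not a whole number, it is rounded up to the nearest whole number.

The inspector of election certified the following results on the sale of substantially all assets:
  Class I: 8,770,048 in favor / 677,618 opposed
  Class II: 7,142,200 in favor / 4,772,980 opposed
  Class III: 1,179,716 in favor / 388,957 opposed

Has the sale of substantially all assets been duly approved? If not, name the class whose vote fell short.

Class I: 4/5 of 10962560 = 8770048; 8,770,048 required, 8,770,048 in favor — approved.
Class II: a majority of 14293874 is 7146938; 7,146,938 required, 7,142,200 in favor — not approved.
Class III: 2/3 of 1769574 = 1179716; 1,179,716 required, 1,179,716 in favor — approved.

Not approved — the Class II shares did not give the required vote.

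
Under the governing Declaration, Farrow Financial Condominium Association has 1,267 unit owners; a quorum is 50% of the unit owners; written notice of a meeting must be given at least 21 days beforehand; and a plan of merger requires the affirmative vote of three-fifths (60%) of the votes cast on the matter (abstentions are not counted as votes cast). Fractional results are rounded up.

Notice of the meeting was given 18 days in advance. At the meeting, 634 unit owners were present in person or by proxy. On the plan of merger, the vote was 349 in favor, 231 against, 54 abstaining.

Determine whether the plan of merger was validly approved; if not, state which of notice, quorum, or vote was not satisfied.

Invalid — notice requirement not satisfied.

Notice: 18 days given; 21 required. Not satisfied.
Quorum: 50% of 1,267 = 633.50, rounded up to 634; 634 present. Satisfied.
Vote: requires three-fifths of the votes cast (634 − 54 abstaining = 580); 3/5 of 580 = 348, so 348 needed; 349 in favor. Satisfied.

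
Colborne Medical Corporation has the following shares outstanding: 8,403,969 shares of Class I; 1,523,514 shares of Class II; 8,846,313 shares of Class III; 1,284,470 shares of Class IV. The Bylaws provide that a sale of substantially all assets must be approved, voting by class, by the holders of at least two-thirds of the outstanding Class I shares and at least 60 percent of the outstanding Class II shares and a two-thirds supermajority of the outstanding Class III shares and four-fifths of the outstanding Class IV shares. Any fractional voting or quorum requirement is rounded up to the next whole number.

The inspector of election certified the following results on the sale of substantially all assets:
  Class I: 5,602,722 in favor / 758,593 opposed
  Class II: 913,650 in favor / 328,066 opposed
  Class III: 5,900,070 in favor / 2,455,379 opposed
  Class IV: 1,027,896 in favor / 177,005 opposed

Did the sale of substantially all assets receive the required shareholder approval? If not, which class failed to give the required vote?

Not approved — the Class II shares did not give the required vote.

Class I: 2/3 of 8403969 = 5602646; 5,602,646 required, 5,602,722 in favor — approved.
Class II: 3/5 of 1523514 = 914108.40, rounded up to 914109; 914,109 required, 913,650 in favor — not approved.
Class III: 2/3 of 8846313 = 5897542; 5,897,542 required, 5,900,070 in favor — approved.
Class IV: 4/5 of 1284470 = 1027576; 1,027,576 required, 1,027,896 in favor — approved.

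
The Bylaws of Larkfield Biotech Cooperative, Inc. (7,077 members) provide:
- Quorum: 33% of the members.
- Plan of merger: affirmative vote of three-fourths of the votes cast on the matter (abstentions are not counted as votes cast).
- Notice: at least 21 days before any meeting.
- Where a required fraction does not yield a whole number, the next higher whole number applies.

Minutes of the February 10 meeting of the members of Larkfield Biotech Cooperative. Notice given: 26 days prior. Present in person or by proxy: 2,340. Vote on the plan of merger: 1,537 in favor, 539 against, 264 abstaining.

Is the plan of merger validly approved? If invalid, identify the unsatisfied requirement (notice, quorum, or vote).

Notice: 26 days given; 21 required. Satisfied.
Quorum: 33% of 7,077 = 2,335.41, rounded up to 2,336; 2,340 present. Satisfied.
Vote: requires three-fourths of the votes cast (2,340 − 264 abstaining = 2,076); 3/4 of 2076 = 1557, so 1,557 needed; 1,537 in favor. Not satisfied.

Invalid — vote requirement not satisfied.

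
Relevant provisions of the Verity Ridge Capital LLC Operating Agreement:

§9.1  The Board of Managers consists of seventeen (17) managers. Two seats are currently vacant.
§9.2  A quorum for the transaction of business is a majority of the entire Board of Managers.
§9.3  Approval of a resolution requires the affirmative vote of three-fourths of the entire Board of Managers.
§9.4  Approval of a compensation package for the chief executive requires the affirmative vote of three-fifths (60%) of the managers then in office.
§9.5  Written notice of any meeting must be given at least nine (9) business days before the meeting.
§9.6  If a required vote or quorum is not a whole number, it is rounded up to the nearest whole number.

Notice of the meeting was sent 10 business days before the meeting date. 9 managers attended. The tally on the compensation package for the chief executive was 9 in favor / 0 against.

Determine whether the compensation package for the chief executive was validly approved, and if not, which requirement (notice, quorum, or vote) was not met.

Valid — all requirements satisfied.

Notice: 10 business days given; 9 required (10 ≥ 9). Satisfied.
Quorum: 9 present; quorum is 9. Satisfied.
Vote: the compensation package for the chief executive requires three-fifths of the managers then in office (15). 3/5 of 15 = 9, so 9 affirmative votes are needed; 9 voted in favor. Satisfied.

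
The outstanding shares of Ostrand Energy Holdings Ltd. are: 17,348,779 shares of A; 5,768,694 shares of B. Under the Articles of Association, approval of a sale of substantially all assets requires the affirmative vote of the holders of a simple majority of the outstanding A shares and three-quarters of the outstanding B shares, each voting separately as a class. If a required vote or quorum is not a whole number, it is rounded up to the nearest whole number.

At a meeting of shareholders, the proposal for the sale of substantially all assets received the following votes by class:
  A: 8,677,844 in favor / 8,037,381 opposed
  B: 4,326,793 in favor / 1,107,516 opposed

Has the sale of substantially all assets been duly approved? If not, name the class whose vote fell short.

A: a majority of 17348779 is 8674390; 8,674,390 required, 8,677,844 in favor — approved.
B: 3/4 of 5768694 = 4326520.50, rounded up to 4326521; 4,326,521 required, 4,326,793 in favor — approved.

Approved — every class gave the required vote.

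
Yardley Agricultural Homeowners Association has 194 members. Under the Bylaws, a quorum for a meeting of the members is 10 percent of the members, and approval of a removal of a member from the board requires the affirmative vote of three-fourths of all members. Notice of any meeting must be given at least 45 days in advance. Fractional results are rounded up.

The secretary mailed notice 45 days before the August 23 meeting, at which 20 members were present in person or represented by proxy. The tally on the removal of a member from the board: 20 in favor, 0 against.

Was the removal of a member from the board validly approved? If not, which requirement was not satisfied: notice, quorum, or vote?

Invalid — vote requirement not satisfied.

Notice: 45 days given; 45 required. Satisfied.
Quorum: 10% of 194 = 19.40, rounded up to 20; 20 present. Satisfied.
Vote: requires three-fourths of all members (194); 3/4 of 194 = 145.50, rounded up to 146, so 146 needed; 20 in favor. Not satisfied.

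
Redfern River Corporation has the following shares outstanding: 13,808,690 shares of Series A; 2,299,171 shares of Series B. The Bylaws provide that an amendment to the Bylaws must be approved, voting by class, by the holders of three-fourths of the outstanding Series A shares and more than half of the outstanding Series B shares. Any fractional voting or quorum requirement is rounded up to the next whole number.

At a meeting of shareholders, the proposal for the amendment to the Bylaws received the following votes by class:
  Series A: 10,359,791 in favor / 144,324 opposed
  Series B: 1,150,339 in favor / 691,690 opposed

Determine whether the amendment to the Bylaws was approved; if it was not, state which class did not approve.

Series A: 3/4 of 13808690 = 10356517.50, rounded up to 10356518; 10,356,518 required, 10,359,791 in favor — approved.
Series B: a majority of 2299171 is 1149586; 1,149,586 required, 1,150,339 in favor — approved.

Approved — every class gave the required vote.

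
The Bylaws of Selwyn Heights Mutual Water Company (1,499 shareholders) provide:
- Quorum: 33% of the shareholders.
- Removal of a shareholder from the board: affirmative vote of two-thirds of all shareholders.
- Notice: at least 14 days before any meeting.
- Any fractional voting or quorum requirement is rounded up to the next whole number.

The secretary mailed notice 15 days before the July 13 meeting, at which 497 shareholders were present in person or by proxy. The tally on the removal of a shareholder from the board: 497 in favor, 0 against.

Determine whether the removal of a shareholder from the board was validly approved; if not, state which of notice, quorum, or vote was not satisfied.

Invalid — vote requirement not satisfied.

Notice: 15 days given; 14 required. Satisfied.
Quorum: 33% of 1,499 = 494.67, rounded up to 495; 497 present. Satisfied.
Vote: requires two-thirds of all shareholders (1,499); 2/3 of 1499 = 999.33, rounded up to 1000, so 1,000 needed; 497 in favor. Not satisfied.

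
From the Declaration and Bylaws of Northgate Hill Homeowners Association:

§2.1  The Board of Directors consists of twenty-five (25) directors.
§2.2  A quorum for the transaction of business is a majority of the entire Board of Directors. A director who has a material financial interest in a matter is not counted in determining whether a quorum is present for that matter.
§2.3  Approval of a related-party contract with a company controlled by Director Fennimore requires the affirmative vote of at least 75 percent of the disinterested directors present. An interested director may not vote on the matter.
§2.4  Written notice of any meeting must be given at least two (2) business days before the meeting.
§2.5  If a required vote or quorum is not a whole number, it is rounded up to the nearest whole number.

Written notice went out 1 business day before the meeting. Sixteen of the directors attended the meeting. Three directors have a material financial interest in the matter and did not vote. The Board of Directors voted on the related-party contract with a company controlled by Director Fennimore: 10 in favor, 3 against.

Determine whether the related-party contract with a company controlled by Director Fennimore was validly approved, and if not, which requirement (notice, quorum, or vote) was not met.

Notice: 1 business day given; 2 required (1 < 2). Not satisfied.
Quorum: 16 present, but the 3 interested directors do not count, leaving 13. Quorum is 13. Satisfied.
Vote: the related-party contract with a company controlled by Director Fennimore requires three-fourths of the disinterested directors present (16 − 3 = 13). 3/4 of 13 = 9.75, rounded up to 10, so 10 affirmative votes are needed; 10 voted in favor. Satisfied.

Invalid — notice requirement not satisfied.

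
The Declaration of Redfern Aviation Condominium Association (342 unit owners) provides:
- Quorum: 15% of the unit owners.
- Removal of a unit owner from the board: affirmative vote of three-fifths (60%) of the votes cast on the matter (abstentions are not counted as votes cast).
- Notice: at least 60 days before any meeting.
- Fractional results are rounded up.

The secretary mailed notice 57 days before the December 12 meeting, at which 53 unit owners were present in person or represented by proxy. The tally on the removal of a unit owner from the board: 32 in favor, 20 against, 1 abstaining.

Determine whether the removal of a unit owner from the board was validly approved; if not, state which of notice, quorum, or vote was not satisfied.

Invalid — notice requirement not satisfied.

Notice: 57 days given; 60 required. Not satisfied.
Quorum: 15% of 342 = 51.30, rounded up to 52; 53 present. Satisfied.
Vote: requires three-fifths of the votes cast (53 − 1 abstaining = 52); 3/5 of 52 = 31.20, rounded up to 32, so 32 needed; 32 in favor. Satisfied.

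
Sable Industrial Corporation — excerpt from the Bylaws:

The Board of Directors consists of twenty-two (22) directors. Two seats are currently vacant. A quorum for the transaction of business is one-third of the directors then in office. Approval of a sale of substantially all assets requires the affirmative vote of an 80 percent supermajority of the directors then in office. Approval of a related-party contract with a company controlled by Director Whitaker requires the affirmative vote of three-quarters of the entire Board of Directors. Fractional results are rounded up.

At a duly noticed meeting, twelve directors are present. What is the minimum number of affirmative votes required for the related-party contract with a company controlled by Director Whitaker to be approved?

The related-party contract with a company controlled by Director Whitaker requires three-fourths of the entire Board of Directors (22).
3/4 of 22 = 16.50, rounded up to 17.
(Only 12 can vote, so the related-party contract with a company controlled by Director Whitaker cannot pass at this meeting, but the required vote is still 17.)

17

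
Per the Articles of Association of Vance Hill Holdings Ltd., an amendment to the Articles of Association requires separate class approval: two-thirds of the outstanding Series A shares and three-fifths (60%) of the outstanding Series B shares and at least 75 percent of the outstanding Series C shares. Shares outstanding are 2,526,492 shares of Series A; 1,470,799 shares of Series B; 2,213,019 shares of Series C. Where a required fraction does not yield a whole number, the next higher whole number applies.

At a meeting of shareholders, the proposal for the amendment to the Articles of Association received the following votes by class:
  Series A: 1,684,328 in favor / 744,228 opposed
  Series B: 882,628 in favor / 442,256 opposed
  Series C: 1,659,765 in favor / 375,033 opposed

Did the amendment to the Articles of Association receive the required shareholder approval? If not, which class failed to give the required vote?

Approved — every class gave the required vote.

Series A: 2/3 of 2526492 = 1684328; 1,684,328 required, 1,684,328 in favor — approved.
Series B: 3/5 of 1470799 = 882479.40, rounded up to 882480; 882,480 required, 882,628 in favor — approved.
Series C: 3/4 of 2213019 = 1659764.25, rounded up to 1659765; 1,659,765 required, 1,659,765 in favor — approved.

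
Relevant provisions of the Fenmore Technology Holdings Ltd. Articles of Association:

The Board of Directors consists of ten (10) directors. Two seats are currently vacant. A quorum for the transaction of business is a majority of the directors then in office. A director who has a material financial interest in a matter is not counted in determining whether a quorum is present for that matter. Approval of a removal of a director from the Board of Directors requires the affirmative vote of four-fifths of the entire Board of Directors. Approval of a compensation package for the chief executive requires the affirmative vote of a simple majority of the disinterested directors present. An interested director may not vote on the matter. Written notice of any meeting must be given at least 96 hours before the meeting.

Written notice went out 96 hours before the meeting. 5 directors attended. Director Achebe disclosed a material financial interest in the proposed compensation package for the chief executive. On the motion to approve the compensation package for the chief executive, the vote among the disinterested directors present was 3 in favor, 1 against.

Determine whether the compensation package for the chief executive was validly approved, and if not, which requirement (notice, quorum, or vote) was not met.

Notice: 96 hours given; 96 required (96 ≥ 96). Satisfied.
Quorum: 5 present, but the 1 interested director does not count, leaving 4. Quorum is 5. Not satisfied.
Vote: the compensation package for the chief executive requires a majority of the disinterested directors present (5 − 1 = 4). A majority of 4 is 3, so 3 affirmative votes are needed; 3 voted in favor. Satisfied. (Moot — without a quorum no business can be validly transacted.)

Invalid — quorum requirement not satisfied.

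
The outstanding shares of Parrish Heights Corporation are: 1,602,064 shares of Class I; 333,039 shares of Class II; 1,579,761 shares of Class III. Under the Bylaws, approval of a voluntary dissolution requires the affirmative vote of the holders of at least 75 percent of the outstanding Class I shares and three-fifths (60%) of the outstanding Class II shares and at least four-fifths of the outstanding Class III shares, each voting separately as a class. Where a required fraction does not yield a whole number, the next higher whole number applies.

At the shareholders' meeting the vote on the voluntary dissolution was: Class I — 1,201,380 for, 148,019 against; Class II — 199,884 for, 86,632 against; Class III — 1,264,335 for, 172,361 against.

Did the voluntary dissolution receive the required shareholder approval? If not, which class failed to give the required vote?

Not approved — the Class I shares did not give the required vote.

Class I: 3/4 of 1602064 = 1201548; 1,201,548 required, 1,201,380 in favor — not approved.
Class II: 3/5 of 333039 = 199823.40, rounded up to 199824; 199,824 required, 199,884 in favor — approved.
Class III: 4/5 of 1579761 = 1263808.80, rounded up to 1263809; 1,263,809 required, 1,264,335 in favor — approved.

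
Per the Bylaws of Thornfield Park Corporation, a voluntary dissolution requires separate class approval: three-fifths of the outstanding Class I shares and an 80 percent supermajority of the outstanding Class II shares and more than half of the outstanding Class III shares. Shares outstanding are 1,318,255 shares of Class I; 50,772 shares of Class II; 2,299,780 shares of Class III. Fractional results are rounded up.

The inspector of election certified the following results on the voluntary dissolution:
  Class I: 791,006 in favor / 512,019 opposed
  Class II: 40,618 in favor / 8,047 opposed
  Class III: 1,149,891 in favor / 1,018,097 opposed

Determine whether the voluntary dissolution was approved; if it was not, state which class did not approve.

Approved — every class gave the required vote.

Class I: 3/5 of 1318255 = 790953; 790,953 required, 791,006 in favor — approved.
Class II: 4/5 of 50772 = 40617.60, rounded up to 40618; 40,618 required, 40,618 in favor — approved.
Class III: a majority of 2299780 is 1149891; 1,149,891 required, 1,149,891 in favor — approved.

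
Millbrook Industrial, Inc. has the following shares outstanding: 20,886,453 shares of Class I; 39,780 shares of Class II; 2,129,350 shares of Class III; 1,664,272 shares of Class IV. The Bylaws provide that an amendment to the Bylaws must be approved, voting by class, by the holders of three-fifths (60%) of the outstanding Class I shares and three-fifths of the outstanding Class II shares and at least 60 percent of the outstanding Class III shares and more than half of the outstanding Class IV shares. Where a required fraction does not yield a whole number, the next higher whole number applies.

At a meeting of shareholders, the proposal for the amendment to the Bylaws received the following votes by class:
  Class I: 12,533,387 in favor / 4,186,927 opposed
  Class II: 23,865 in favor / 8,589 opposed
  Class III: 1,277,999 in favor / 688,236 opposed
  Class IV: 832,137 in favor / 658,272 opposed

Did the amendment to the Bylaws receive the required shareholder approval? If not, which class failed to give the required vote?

Not approved — the Class II shares did not give the required vote.

Class I: 3/5 of 20886453 = 12531871.80, rounded up to 12531872; 12,531,872 required, 12,533,387 in favor — approved.
Class II: 3/5 of 39780 = 23868; 23,868 required, 23,865 in favor — not approved.
Class III: 3/5 of 2129350 = 1277610; 1,277,610 required, 1,277,999 in favor — approved.
Class IV: a majority of 1664272 is 832137; 832,137 required, 832,137 in favor — approved.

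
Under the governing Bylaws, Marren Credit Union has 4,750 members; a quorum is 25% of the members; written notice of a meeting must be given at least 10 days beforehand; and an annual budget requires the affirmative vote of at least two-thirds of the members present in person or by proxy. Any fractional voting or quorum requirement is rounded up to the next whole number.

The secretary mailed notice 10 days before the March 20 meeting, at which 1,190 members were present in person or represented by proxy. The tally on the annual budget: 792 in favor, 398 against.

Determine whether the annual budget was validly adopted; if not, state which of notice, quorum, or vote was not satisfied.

Notice: 10 days given; 10 required. Satisfied.
Quorum: 25% of 4,750 = 1,187.50, rounded up to 1,188; 1,190 present. Satisfied.
Vote: requires two-thirds of those present (1,190); 2/3 of 1190 = 793.33, rounded up to 794, so 794 needed; 792 in favor. Not satisfied.

Invalid — vote requirement not satisfied.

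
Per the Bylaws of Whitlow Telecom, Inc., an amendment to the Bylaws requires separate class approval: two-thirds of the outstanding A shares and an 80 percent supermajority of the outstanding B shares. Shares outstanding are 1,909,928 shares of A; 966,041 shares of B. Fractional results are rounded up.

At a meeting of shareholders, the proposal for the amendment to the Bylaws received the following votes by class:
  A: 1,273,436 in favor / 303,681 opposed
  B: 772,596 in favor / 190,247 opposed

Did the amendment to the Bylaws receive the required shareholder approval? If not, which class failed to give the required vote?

A: 2/3 of 1909928 = 1273285.33, rounded up to 1273286; 1,273,286 required, 1,273,436 in favor — approved.
B: 4/5 of 966041 = 772832.80, rounded up to 772833; 772,833 required, 772,596 in favor — not approved.

Not approved — the B shares did not give the required vote.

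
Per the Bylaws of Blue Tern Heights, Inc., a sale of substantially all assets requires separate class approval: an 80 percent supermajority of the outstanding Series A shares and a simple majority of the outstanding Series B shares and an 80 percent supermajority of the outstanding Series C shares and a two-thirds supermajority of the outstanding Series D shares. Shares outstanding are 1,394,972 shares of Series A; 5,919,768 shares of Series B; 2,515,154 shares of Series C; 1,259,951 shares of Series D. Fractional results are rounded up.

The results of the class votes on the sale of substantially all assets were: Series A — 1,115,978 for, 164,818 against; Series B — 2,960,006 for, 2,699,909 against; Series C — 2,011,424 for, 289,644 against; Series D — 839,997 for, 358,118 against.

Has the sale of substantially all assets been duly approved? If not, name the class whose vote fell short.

Not approved — the Series C shares did not give the required vote.

Series A: 4/5 of 1394972 = 1115977.60, rounded up to 1115978; 1,115,978 required, 1,115,978 in favor — approved.
Series B: a majority of 5919768 is 2959885; 2,959,885 required, 2,960,006 in favor — approved.
Series C: 4/5 of 2515154 = 2012123.20, rounded up to 2012124; 2,012,124 required, 2,011,424 in favor — not approved.
Series D: 2/3 of 1259951 = 839967.33, rounded up to 839968; 839,968 required, 839,997 in favor — approved.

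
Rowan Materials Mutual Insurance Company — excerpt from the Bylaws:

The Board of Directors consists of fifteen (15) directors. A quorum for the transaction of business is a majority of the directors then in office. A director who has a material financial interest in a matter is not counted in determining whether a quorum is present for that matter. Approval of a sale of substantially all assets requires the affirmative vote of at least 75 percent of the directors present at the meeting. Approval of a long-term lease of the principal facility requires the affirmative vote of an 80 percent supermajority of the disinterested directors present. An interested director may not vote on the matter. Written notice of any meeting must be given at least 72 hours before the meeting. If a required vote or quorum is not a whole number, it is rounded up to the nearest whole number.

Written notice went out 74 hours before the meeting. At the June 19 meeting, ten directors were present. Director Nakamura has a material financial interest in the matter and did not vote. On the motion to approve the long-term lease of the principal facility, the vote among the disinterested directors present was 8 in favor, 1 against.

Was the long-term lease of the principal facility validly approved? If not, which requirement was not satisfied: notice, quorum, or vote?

Notice: 74 hours given; 72 required (74 ≥ 72). Satisfied.
Quorum: 10 present, but the 1 interested director does not count, leaving 9. Quorum is 8. Satisfied.
Vote: the long-term lease of the principal facility requires four-fifths of the disinterested directors present (10 − 1 = 9). 4/5 of 9 = 7.20, rounded up to 8, so 8 affirmative votes are needed; 8 voted in favor. Satisfied.

Valid — all requirements satisfied.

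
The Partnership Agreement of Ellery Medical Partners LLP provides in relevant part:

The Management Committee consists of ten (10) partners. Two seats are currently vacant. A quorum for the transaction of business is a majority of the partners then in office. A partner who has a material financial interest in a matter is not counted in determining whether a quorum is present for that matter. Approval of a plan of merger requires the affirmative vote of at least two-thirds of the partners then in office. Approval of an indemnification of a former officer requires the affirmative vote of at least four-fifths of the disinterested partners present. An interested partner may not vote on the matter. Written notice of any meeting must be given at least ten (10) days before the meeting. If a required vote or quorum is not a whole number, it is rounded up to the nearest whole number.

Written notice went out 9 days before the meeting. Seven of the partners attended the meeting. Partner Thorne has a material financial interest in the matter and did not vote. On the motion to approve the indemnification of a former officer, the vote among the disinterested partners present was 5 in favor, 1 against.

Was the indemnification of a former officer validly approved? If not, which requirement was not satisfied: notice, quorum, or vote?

Notice: 9 days given; 10 required (9 < 10). Not satisfied.
Quorum: 7 present, but the 1 interested partner does not count, leaving 6. Quorum is 5. Satisfied.
Vote: the indemnification of a former officer requires four-fifths of the disinterested partners present (7 − 1 = 6). 4/5 of 6 = 4.80, rounded up to 5, so 5 affirmative votes are needed; 5 voted in favor. Satisfied.

Invalid — notice requirement not satisfied.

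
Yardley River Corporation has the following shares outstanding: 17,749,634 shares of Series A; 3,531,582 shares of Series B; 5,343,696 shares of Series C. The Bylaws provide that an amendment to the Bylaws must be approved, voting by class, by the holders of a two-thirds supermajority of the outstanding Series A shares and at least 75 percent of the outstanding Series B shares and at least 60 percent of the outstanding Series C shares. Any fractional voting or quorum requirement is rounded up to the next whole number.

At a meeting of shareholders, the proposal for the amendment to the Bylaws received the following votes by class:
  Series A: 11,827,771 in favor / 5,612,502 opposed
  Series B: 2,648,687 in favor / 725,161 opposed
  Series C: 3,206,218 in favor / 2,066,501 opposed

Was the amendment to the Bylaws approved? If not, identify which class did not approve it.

Series A: 2/3 of 17749634 = 11833089.33, rounded up to 11833090; 11,833,090 required, 11,827,771 in favor — not approved.
Series B: 3/4 of 3531582 = 2648686.50, rounded up to 2648687; 2,648,687 required, 2,648,687 in favor — approved.
Series C: 3/5 of 5343696 = 3206217.60, rounded up to 3206218; 3,206,218 required, 3,206,218 in favor — approved.

Not approved — the Series A shares did not give the required vote.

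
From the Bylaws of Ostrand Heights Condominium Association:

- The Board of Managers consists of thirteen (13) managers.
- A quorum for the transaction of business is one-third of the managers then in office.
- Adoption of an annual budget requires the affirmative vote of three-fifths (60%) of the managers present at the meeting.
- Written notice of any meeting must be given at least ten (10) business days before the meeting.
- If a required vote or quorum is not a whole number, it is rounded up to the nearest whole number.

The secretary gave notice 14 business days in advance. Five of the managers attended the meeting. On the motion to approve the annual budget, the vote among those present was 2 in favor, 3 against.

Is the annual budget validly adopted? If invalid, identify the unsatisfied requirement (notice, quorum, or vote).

Invalid — vote requirement not satisfied.

Notice: 14 business days given; 10 required (14 ≥ 10). Satisfied.
Quorum: 5 present; quorum is 5. Satisfied.
Vote: the annual budget requires three-fifths of the managers present (5). 3/5 of 5 = 3, so 3 affirmative votes are needed; 2 voted in favor. Not satisfied.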